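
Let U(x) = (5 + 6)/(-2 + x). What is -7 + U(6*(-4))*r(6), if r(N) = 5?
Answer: -237/26 ≈ -9.1154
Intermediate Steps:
U(x) = 11/(-2 + x)
-7 + U(6*(-4))*r(6) = -7 + (11/(-2 + 6*(-4)))*5 = -7 + (11/(-2 - 24))*5 = -7 + (11/(-26))*5 = -7 + (11*(-1/26))*5 = -7 - 11/26*5 = -7 - 55/26 = -237/26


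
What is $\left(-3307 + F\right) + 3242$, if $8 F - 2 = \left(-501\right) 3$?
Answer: $- \frac{2021}{8} \approx -252.63$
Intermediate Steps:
$F = - \frac{1501}{8}$ ($F = \frac{1}{4} + \frac{\left(-501\right) 3}{8} = \frac{1}{4} + \frac{1}{8} \left(-1503\right) = \frac{1}{4} - \frac{1503}{8} = - \frac{1501}{8} \approx -187.63$)
$\left(-3307 + F\right) + 3242 = \left(-3307 - \frac{1501}{8}\right) + 3242 = - \frac{27957}{8} + 3242 = - \frac{2021}{8}$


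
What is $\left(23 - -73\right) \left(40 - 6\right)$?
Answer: $3264$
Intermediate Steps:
$\left(23 - -73\right) \left(40 - 6\right) = \left(23 + 73\right) 34 = 96 \cdot 34 = 3264$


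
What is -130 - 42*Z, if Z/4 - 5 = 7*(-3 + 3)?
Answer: -970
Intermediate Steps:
Z = 20 (Z = 20 + 4*(7*(-3 + 3)) = 20 + 4*(7*0) = 20 + 4*0 = 20 + 0 = 20)
-130 - 42*Z = -130 - 42*20 = -130 - 840 = -970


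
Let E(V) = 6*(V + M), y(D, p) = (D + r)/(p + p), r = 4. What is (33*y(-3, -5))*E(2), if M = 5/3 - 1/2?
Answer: -627/10 ≈ -62.700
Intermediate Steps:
M = 7/6 (M = 5*(⅓) - 1*½ = 5/3 - ½ = 7/6 ≈ 1.1667)
y(D, p) = (4 + D)/(2*p) (y(D, p) = (D + 4)/(p + p) = (4 + D)/((2*p)) = (4 + D)*(1/(2*p)) = (4 + D)/(2*p))
E(V) = 7 + 6*V (E(V) = 6*(V + 7/6) = 6*(7/6 + V) = 7 + 6*V)
(33*y(-3, -5))*E(2) = (33*((½)*(4 - 3)/(-5)))*(7 + 6*2) = (33*((½)*(-⅕)*1))*(7 + 12) = (33*(-⅒))*19 = -33/10*19 = -627/10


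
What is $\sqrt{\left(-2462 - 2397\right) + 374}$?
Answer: $i \sqrt{4485} \approx 66.97 i$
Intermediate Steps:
$\sqrt{\left(-2462 - 2397\right) + 374} = \sqrt{-4859 + 374} = \sqrt{-4485} = i \sqrt{4485}$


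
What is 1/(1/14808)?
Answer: 14808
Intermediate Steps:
1/(1/14808) = 14808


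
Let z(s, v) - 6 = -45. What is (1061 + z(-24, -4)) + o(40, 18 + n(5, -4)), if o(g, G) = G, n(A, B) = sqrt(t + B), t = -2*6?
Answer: 1040 + 4*I ≈ 1040.0 + 4.0*I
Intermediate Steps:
t = -12
n(A, B) = sqrt(-12 + B)
z(s, v) = -39 (z(s, v) = 6 - 45 = -39)
(1061 + z(-24, -4)) + o(40, 18 + n(5, -4)) = (1061 - 39) + (18 + sqrt(-12 - 4)) = 1022 + (18 + sqrt(-16)) = 1022 + (18 + 4*I) = 1040 + 4*I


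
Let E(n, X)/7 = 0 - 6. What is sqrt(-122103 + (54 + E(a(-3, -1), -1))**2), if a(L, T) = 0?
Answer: 3*I*sqrt(13551) ≈ 349.23*I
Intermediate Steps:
E(n, X) = -42 (E(n, X) = 7*(0 - 6) = 7*(-6) = -42)
sqrt(-122103 + (54 + E(a(-3, -1), -1))**2) = sqrt(-122103 + (54 - 42)**2) = sqrt(-122103 + 12**2) = sqrt(-122103 + 144) = sqrt(-121959) = 3*I*sqrt(13551)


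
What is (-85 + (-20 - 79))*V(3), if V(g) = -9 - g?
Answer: 2208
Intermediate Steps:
(-85 + (-20 - 79))*V(3) = (-85 + (-20 - 79))*(-9 - 1*3) = (-85 - 99)*(-9 - 3) = -184*(-12) = 2208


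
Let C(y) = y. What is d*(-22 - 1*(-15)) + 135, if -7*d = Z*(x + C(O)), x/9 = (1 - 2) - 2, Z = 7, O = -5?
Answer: -89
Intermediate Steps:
x = -27 (x = 9*((1 - 2) - 2) = 9*(-1 - 2) = 9*(-3) = -27)
d = 32 (d = -(-27 - 5) = -(-32) = -1/7*(-224) = 32)
d*(-22 - 1*(-15)) + 135 = 32*(-22 - 1*(-15)) + 135 = 32*(-22 + 15) + 135 = 32*(-7) + 135 = -224 + 135 = -89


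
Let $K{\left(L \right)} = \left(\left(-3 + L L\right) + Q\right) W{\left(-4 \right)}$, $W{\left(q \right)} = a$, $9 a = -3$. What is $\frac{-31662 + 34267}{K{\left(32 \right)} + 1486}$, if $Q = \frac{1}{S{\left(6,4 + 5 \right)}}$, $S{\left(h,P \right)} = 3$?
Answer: $\frac{4689}{2062} \approx 2.274$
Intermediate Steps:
$a = - \frac{1}{3}$ ($a = \frac{1}{9} \left(-3\right) = - \frac{1}{3} \approx -0.33333$)
$W{\left(q \right)} = - \frac{1}{3}$
$Q = \frac{1}{3} \approx 0.33333$
$K{\left(L \right)} = \frac{8}{9} - \frac{L^{2}}{3}$ ($K{\left(L \right)} = \left(\left(-3 + L L\right) + \frac{1}{3}\right) \left(- \frac{1}{3}\right) = \left(\left(-3 + L^{2}\right) + \frac{1}{3}\right) \left(- \frac{1}{3}\right) = \left(- \frac{8}{3} + L^{2}\right) \left(- \frac{1}{3}\right) = \frac{8}{9} - \frac{L^{2}}{3}$)
$\frac{-31662 + 34267}{K{\left(32 \right)} + 1486} = \frac{-31662 + 34267}{\left(\frac{8}{9} - \frac{32^{2}}{3}\right) + 1486} = \frac{2605}{\left(\frac{8}{9} - \frac{1024}{3}\right) + 1486} = \frac{2605}{- \frac{3064}{9} + 1486} = \frac{2605}{\frac{10310}{9}} = 2605 \cdot \frac{9}{10310} = \frac{4689}{2062}$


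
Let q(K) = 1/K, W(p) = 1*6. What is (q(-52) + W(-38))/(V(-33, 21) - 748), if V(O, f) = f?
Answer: -311/37804 ≈ -0.0082266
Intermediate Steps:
W(p) = 6
(q(-52) + W(-38))/(V(-33, 21) - 748) = (1/(-52) + 6)/(21 - 748) = (-1/52 + 6)/(-727) = (311/52)*(-1/727) = -311/37804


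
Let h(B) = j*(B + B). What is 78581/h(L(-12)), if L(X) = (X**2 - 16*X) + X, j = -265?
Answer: -78581/171720 ≈ -0.45761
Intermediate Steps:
L(X) = X**2 - 15*X
h(B) = -530*B (h(B) = -265*(B + B) = -530*B)
78581/h(L(-12)) = 78581/((-(-6360)*(-15 - 12))) = 78581/((-(-6360)*(-27))) = 78581/((-530*324)) = 78581/(-171720) = 78581*(-1/171720) = -78581/171720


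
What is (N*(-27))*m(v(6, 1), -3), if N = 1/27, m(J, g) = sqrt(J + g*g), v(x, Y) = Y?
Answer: -sqrt(10) ≈ -3.1623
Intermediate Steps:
m(J, g) = sqrt(J + g**2)
N = 1/27 ≈ 0.037037
(N*(-27))*m(v(6, 1), -3) = ((1/27)*(-27))*sqrt(1 + (-3)**2) = -sqrt(1 + 9) = -sqrt(10)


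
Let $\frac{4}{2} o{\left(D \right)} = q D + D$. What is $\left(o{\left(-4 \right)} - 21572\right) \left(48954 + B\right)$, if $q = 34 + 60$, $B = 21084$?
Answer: $-1524166956$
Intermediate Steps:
$q = 94$
$o{\left(D \right)} = \frac{95 D}{2}$ ($o{\left(D \right)} = \frac{94 D + D}{2} = \frac{95 D}{2}$)
$\left(o{\left(-4 \right)} - 21572\right) \left(48954 + B\right) = \left(\frac{95}{2} \left(-4\right) - 21572\right) \left(48954 + 21084\right) = \left(-190 - 21572\right) 70038 = \left(-21762\right) 70038 = -1524166956$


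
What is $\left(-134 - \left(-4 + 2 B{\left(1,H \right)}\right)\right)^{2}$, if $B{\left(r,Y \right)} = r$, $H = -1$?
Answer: $17424$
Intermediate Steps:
$\left(-134 - \left(-4 + 2 B{\left(1,H \right)}\right)\right)^{2} = \left(-134 + \left(\left(-2\right) 1 + 4\right)\right)^{2} = \left(-134 + \left(-2 + 4\right)\right)^{2} = \left(-134 + 2\right)^{2} = \left(-132\right)^{2} = 17424$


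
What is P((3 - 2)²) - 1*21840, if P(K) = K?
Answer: -21839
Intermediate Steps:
P((3 - 2)²) - 1*21840 = (3 - 2)² - 1*21840 = 1² - 21840 = 1 - 21840 = -21839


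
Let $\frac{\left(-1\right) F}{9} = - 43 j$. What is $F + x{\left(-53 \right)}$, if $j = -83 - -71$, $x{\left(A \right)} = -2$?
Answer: $-4646$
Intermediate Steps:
$j = -12$ ($j = -83 + 71 = -12$)
$F = -4644$ ($F = - 9 \left(\left(-43\right) \left(-12\right)\right) = \left(-9\right) 516 = -4644$)
$F + x{\left(-53 \right)} = -4644 - 2 = -4646$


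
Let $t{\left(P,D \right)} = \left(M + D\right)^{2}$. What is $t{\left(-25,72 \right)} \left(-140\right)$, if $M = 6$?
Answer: $-851760$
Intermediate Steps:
$t{\left(P,D \right)} = \left(6 + D\right)^{2}$
$t{\left(-25,72 \right)} \left(-140\right) = \left(6 + 72\right)^{2} \left(-140\right) = 78^{2} \left(-140\right) = 6084 \left(-140\right) = -851760$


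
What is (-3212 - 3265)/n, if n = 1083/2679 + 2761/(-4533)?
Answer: 1379931327/43640 ≈ 31621.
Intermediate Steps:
n = -43640/213051 (n = 1083*(1/2679) + 2761*(-1/4533) = 19/47 - 2761/4533 = -43640/213051 ≈ -0.20483)
(-3212 - 3265)/n = (-3212 - 3265)/(-43640/213051) = -6477*(-213051/43640) = 1379931327/43640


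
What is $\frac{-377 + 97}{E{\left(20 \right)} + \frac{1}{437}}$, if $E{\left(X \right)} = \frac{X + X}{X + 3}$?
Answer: $- \frac{122360}{761} \approx -160.79$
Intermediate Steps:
$E{\left(X \right)} = \frac{2 X}{3 + X}$
$\frac{-377 + 97}{E{\left(20 \right)} + \frac{1}{437}} = \frac{-377 + 97}{2 \cdot 20 \frac{1}{3 + 20} + \frac{1}{437}} = - \frac{280}{2 \cdot 20 \cdot \frac{1}{23} + \frac{1}{437}} = - \frac{280}{\frac{40}{23} + \frac{1}{437}} = - \frac{280}{\frac{761}{437}} = \left(-280\right) \frac{437}{761} = - \frac{122360}{761}$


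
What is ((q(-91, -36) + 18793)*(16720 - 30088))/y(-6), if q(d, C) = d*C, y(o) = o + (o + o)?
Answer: 49169732/3 ≈ 1.6390e+7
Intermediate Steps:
y(o) = 3*o (y(o) = o + 2*o = 3*o)
q(d, C) = C*d
((q(-91, -36) + 18793)*(16720 - 30088))/y(-6) = ((-36*(-91) + 18793)*(16720 - 30088))/((3*(-6))) = ((3276 + 18793)*(-13368))/(-18) = (22069*(-13368))*(-1/18) = -295018392*(-1/18) = 49169732/3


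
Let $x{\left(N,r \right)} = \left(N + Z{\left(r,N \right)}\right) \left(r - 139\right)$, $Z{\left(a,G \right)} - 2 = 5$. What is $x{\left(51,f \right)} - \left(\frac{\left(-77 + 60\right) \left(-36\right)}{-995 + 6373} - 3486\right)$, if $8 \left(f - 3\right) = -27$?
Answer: $- \frac{49454623}{10756} \approx -4597.9$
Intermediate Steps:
$f = - \frac{3}{8}$ ($f = 3 + \frac{1}{8} \left(-27\right) = 3 - \frac{27}{8} = - \frac{3}{8} \approx -0.375$)
$Z{\left(a,G \right)} = 7$ ($Z{\left(a,G \right)} = 2 + 5 = 7$)
$x{\left(N,r \right)} = \left(-139 + r\right) \left(7 + N\right)$ ($x{\left(N,r \right)} = \left(N + 7\right) \left(r - 139\right) = \left(7 + N\right) \left(-139 + r\right) = \left(-139 + r\right) \left(7 + N\right)$)
$x{\left(51,f \right)} - \left(\frac{\left(-77 + 60\right) \left(-36\right)}{-995 + 6373} - 3486\right) = \left(-973 - 7089 + 7 \left(- \frac{3}{8}\right) + 51 \left(- \frac{3}{8}\right)\right) - \left(\frac{\left(-77 + 60\right) \left(-36\right)}{-995 + 6373} - 3486\right) = \left(-973 - 7089 - \frac{21}{8} - \frac{153}{8}\right) - \left(\frac{\left(-17\right) \left(-36\right)}{5378} - 3486\right) = - \frac{32335}{4} - \left(612 \cdot \frac{1}{5378} - 3486\right) = - \frac{32335}{4} - \left(\frac{306}{2689} - 3486\right) = - \frac{32335}{4} - - \frac{9373548}{2689} = - \frac{32335}{4} + \frac{9373548}{2689} = - \frac{49454623}{10756}$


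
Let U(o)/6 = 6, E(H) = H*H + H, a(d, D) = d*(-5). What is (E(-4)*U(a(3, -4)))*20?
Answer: 8640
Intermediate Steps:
a(d, D) = -5*d
E(H) = H + H² (E(H) = H² + H = H + H²)
U(o) = 36 (U(o) = 6*6 = 36)
(E(-4)*U(a(3, -4)))*20 = (-4*(1 - 4)*36)*20 = (-4*(-3)*36)*20 = (12*36)*20 = 432*20 = 8640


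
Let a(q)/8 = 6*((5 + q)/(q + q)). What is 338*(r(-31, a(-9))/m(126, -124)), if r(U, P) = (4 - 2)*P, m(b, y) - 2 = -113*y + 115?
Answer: 21632/42387 ≈ 0.51035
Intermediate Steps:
m(b, y) = 117 - 113*y (m(b, y) = 2 + (-113*y + 115) = 2 + (115 - 113*y) = 117 - 113*y)
a(q) = 24*(5 + q)/q (a(q) = 8*(6*((5 + q)/(q + q))) = 8*(6*((5 + q)/((2*q)))) = 8*(6*((5 + q)*(1/(2*q)))) = 8*(6*((5 + q)/(2*q))) = 8*(3*(5 + q)/q) = 24*(5 + q)/q)
r(U, P) = 2*P
338*(r(-31, a(-9))/m(126, -124)) = 338*((2*(24 + 120/(-9)))/(117 - 113*(-124))) = 338*((2*(24 + 120*(-⅑)))/(117 + 14012)) = 338*((2*(24 - 40/3))/14129) = 338*((2*(32/3))*(1/14129)) = 338*((64/3)*(1/14129)) = 338*(64/42387) = 21632/42387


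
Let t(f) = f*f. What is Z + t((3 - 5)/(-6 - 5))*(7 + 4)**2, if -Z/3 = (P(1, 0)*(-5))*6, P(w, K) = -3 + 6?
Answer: 274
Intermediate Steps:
P(w, K) = 3
t(f) = f**2
Z = 270 (Z = -3*3*(-5)*6 = -(-45)*6 = -3*(-90) = 270)
Z + t((3 - 5)/(-6 - 5))*(7 + 4)**2 = 270 + ((3 - 5)/(-6 - 5))**2*(7 + 4)**2 = 270 + (-2/(-11))**2*11**2 = 270 + (-2*(-1/11))**2*121 = 270 + (2/11)**2*121 = 270 + (4/121)*121 = 270 + 4 = 274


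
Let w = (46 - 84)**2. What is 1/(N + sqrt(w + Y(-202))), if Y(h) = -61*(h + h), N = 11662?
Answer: 5831/67988078 - sqrt(6522)/67988078 ≈ 8.4577e-5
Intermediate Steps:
Y(h) = -122*h
w = 1444 (w = (-38)**2 = 1444)
1/(N + sqrt(w + Y(-202))) = 1/(11662 + sqrt(1444 - 122*(-202))) = 1/(11662 + sqrt(1444 + 24644)) = 1/(11662 + sqrt(26088)) = 1/(11662 + 2*sqrt(6522))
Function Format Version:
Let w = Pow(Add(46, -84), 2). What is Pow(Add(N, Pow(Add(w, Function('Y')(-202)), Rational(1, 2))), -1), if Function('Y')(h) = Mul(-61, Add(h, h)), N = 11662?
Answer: Add(Rational(5831, 67988078), Mul(Rational(-1, 67988078), Pow(6522, Rational(1, 2)))) ≈ 8.4577e-5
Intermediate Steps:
Function('Y')(h) = Mul(-122, h) (Function('Y')(h) = Mul(-61, Mul(2, h)) = Mul(-122, h))
w = 1444 (w = Pow(-38, 2) = 1444)
Pow(Add(N, Pow(Add(w, Function('Y')(-202)), Rational(1, 2))), -1) = Pow(Add(11662, Pow(Add(1444, Mul(-122, -202)), Rational(1, 2))), -1) = Pow(Add(11662, Pow(Add(1444, 24644), Rational(1, 2))), -1) = Pow(Add(11662, Pow(26088, Rational(1, 2))), -1) = Pow(Add(11662, Mul(2, Pow(6522, Rational(1, 2)))), -1)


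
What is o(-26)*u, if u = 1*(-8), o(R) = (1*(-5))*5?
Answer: 200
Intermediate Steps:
o(R) = -25 (o(R) = -5*5 = -25)
u = -8
o(-26)*u = -25*(-8) = 200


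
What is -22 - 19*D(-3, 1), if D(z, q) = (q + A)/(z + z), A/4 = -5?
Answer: -493/6 ≈ -82.167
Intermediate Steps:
A = -20 (A = 4*(-5) = -20)
D(z, q) = (-20 + q)/(2*z) (D(z, q) = (q - 20)/(z + z) = (-20 + q)/((2*z)) = (-20 + q)*(1/(2*z)) = (-20 + q)/(2*z))
-22 - 19*D(-3, 1) = -22 - 19*(-20 + 1)/(2*(-3)) = -22 - 19*(-1)*(-19)/(2*3) = -22 - 19*19/6 = -22 - 361/6 = -493/6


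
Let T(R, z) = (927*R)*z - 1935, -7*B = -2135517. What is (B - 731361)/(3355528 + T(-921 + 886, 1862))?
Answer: 2984010/399412979 ≈ 0.0074710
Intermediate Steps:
B = 2135517/7 (B = -⅐*(-2135517) = 2135517/7 ≈ 3.0507e+5)
T(R, z) = -1935 + 927*R*z (T(R, z) = 927*R*z - 1935 = -1935 + 927*R*z)
(B - 731361)/(3355528 + T(-921 + 886, 1862)) = (2135517/7 - 731361)/(3355528 + (-1935 + 927*(-921 + 886)*1862)) = -2984010/(7*(3355528 + (-1935 + 927*(-35)*1862))) = -2984010/(7*(3355528 + (-1935 - 60412590))) = -2984010/(7*(3355528 - 60414525)) = -2984010/7/(-57058997) = -2984010/7*(-1/57058997) = 2984010/399412979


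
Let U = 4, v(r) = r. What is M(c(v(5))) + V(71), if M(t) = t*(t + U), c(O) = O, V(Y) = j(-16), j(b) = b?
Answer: 29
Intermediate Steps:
V(Y) = -16
M(t) = t*(4 + t) (M(t) = t*(t + 4) = t*(4 + t))
M(c(v(5))) + V(71) = 5*(4 + 5) - 16 = 5*9 - 16 = 45 - 16 = 29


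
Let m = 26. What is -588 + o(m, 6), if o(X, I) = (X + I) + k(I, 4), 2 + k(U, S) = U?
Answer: -552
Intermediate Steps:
k(U, S) = -2 + U
o(X, I) = -2 + X + 2*I (o(X, I) = (X + I) + (-2 + I) = (I + X) + (-2 + I) = -2 + X + 2*I)
-588 + o(m, 6) = -588 + (-2 + 26 + 2*6) = -588 + (-2 + 26 + 12) = -588 + 36 = -552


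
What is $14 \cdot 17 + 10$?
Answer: $248$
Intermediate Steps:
$14 \cdot 17 + 10 = 238 + 10 = 248$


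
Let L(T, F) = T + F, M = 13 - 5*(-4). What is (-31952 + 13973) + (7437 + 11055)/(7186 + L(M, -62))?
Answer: -128657211/7157 ≈ -17976.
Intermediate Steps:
M = 33 (M = 13 - 1*(-20) = 13 + 20 = 33)
L(T, F) = F + T
(-31952 + 13973) + (7437 + 11055)/(7186 + L(M, -62)) = (-31952 + 13973) + (7437 + 11055)/(7186 + (-62 + 33)) = -17979 + 18492/(7186 - 29) = -17979 + 18492/7157 = -128657211/7157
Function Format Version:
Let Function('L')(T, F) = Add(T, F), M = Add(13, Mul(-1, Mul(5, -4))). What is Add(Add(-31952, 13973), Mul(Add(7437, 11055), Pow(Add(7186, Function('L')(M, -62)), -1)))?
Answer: Rational(-128657211, 7157) ≈ -17976.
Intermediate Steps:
M = 33 (M = Add(13, Mul(-1, -20)) = Add(13, 20) = 33)
Function('L')(T, F) = Add(F, T)
Add(Add(-31952, 13973), Mul(Add(7437, 11055), Pow(Add(7186, Function('L')(M, -62)), -1))) = Add(Add(-31952, 13973), Mul(Add(7437, 11055), Pow(Add(7186, Add(-62, 33)), -1))) = Add(-17979, Mul(18492, Pow(Add(7186, -29), -1))) = Add(-17979, Mul(18492, Pow(7157, -1))) = Add(-17979, Mul(18492, Rational(1, 7157))) = Add(-17979, Rational(18492, 7157)) = Rational(-128657211, 7157)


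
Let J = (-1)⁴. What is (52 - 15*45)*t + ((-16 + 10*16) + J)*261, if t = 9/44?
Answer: 1659573/44 ≈ 37718.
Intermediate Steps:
J = 1
t = 9/44 (t = 9*(1/44) = 9/44 ≈ 0.20455)
(52 - 15*45)*t + ((-16 + 10*16) + J)*261 = (52 - 15*45)*(9/44) + ((-16 + 10*16) + 1)*261 = (52 - 675)*(9/44) + ((-16 + 160) + 1)*261 = -623*9/44 + (144 + 1)*261 = -5607/44 + 145*261 = -5607/44 + 37845 = 1659573/44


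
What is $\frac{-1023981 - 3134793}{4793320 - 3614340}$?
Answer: $- \frac{2079387}{589490} \approx -3.5274$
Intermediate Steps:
$\frac{-1023981 - 3134793}{4793320 - 3614340} = - \frac{4158774}{1178980} = \left(-4158774\right) \frac{1}{1178980} = - \frac{2079387}{589490}$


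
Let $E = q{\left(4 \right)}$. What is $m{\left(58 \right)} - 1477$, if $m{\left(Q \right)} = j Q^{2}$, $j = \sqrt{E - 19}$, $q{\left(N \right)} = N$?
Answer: $-1477 + 3364 i \sqrt{15} \approx -1477.0 + 13029.0 i$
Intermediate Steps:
$E = 4$
$j = i \sqrt{15}$ ($j = \sqrt{4 - 19} = \sqrt{-15} = i \sqrt{15} \approx 3.873 i$)
$m{\left(Q \right)} = i \sqrt{15} Q^{2}$
$m{\left(58 \right)} - 1477 = i \sqrt{15} \cdot 58^{2} - 1477 = i \sqrt{15} \cdot 3364 - 1477 = 3364 i \sqrt{15} - 1477 = -1477 + 3364 i \sqrt{15}$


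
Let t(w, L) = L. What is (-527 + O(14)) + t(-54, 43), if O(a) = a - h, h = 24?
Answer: -494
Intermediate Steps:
O(a) = -24 + a (O(a) = a - 1*24 = a - 24 = -24 + a)
(-527 + O(14)) + t(-54, 43) = (-527 + (-24 + 14)) + 43 = (-527 - 10) + 43 = -537 + 43 = -494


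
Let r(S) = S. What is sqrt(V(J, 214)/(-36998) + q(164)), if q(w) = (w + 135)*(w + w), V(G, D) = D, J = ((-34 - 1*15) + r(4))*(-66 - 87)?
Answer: sqrt(33561511454679)/18499 ≈ 313.16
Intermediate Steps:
J = 6885 (J = ((-34 - 1*15) + 4)*(-66 - 87) = ((-34 - 15) + 4)*(-153) = (-49 + 4)*(-153) = -45*(-153) = 6885)
q(w) = 2*w*(135 + w) (q(w) = (135 + w)*(2*w) = 2*w*(135 + w))
sqrt(V(J, 214)/(-36998) + q(164)) = sqrt(214/(-36998) + 2*164*(135 + 164)) = sqrt(214*(-1/36998) + 2*164*299) = sqrt(-107/18499 + 98072) = sqrt(1814233821/18499) = sqrt(33561511454679)/18499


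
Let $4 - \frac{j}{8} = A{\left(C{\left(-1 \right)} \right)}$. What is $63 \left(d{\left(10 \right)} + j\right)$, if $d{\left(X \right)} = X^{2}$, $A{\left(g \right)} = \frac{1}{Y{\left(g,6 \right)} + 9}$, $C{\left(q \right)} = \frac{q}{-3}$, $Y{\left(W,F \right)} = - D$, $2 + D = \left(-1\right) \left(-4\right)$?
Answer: $8244$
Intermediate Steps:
$D = 2$ ($D = -2 - -4 = -2 + 4 = 2$)
$Y{\left(W,F \right)} = -2$ ($Y{\left(W,F \right)} = \left(-1\right) 2 = -2$)
$C{\left(q \right)} = - \frac{q}{3}$ ($C{\left(q \right)} = q \left(- \frac{1}{3}\right) = - \frac{q}{3}$)
$A{\left(g \right)} = \frac{1}{7}$ ($A{\left(g \right)} = \frac{1}{-2 + 9} = \frac{1}{7}$)
$j = \frac{216}{7}$ ($j = 32 - \frac{8}{7} = \frac{216}{7} \approx 30.857$)
$63 \left(d{\left(10 \right)} + j\right) = 63 \left(10^{2} + \frac{216}{7}\right) = 63 \left(100 + \frac{216}{7}\right) = 63 \cdot \frac{916}{7} = 8244$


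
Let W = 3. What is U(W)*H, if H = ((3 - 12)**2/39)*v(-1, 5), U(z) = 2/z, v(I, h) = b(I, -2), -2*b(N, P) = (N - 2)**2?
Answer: -81/13 ≈ -6.2308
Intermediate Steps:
b(N, P) = -(-2 + N)**2/2 (b(N, P) = -(N - 2)**2/2 = -(-2 + N)**2/2)
v(I, h) = -(-2 + I)**2/2
H = -243/26 (H = ((3 - 12)**2/39)*(-(-2 - 1)**2/2) = ((-9)**2*(1/39))*(-1/2*(-3)**2) = (81*(1/39))*(-1/2*9) = (27/13)*(-9/2) = -243/26 ≈ -9.3462)
U(W)*H = (2/3)*(-243/26) = -81/13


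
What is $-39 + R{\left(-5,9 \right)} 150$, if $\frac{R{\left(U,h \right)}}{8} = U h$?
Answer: $-54039$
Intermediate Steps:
$R{\left(U,h \right)} = 8 U h$
$-39 + R{\left(-5,9 \right)} 150 = -39 + 8 \left(-5\right) 9 \cdot 150 = -39 - 54000 = -54039$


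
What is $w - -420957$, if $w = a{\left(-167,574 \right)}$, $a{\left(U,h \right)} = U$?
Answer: $420790$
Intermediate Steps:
$w = -167$
$w - -420957 = -167 - -420957 = -167 + 420957 = 420790$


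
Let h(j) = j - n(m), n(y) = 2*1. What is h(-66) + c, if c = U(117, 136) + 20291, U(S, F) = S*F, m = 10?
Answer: 36135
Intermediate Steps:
n(y) = 2
U(S, F) = F*S
c = 36203 (c = 136*117 + 20291 = 15912 + 20291 = 36203)
h(j) = -2 + j (h(j) = j - 1*2 = j - 2 = -2 + j)
h(-66) + c = (-2 - 66) + 36203 = -68 + 36203 = 36135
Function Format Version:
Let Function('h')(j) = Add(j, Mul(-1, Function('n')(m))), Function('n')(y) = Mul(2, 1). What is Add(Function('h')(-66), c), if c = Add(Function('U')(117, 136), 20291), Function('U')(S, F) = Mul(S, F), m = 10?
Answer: 36135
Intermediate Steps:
Function('n')(y) = 2
Function('U')(S, F) = Mul(F, S)
c = 36203 (c = Add(Mul(136, 117), 20291) = Add(15912, 20291) = 36203)
Function('h')(j) = Add(-2, j) (Function('h')(j) = Add(j, Mul(-1, 2)) = Add(j, -2) = Add(-2, j))
Add(Function('h')(-66), c) = Add(Add(-2, -66), 36203) = Add(-68, 36203) = 36135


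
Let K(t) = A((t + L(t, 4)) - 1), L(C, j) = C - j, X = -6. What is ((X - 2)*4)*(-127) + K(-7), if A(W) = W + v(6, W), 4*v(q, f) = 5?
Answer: 16185/4 ≈ 4046.3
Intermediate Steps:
v(q, f) = 5/4 (v(q, f) = (¼)*5 = 5/4)
A(W) = 5/4 + W (A(W) = W + 5/4 = 5/4 + W)
K(t) = -15/4 + 2*t (K(t) = 5/4 + ((t + (t - 1*4)) - 1) = 5/4 + ((t + (t - 4)) - 1) = 5/4 + ((t + (-4 + t)) - 1) = 5/4 + ((-4 + 2*t) - 1) = 5/4 + (-5 + 2*t) = -15/4 + 2*t)
((X - 2)*4)*(-127) + K(-7) = ((-6 - 2)*4)*(-127) + (-15/4 + 2*(-7)) = -8*4*(-127) + (-15/4 - 14) = -32*(-127) - 71/4 = 4064 - 71/4 = 16185/4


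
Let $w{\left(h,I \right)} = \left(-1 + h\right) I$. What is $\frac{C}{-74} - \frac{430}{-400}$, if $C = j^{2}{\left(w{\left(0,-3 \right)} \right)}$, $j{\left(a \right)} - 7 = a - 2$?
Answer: $\frac{311}{1480} \approx 0.21014$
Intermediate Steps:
$w{\left(h,I \right)} = I \left(-1 + h\right)$
$j{\left(a \right)} = 5 + a$ ($j{\left(a \right)} = 7 + \left(a - 2\right) = 7 + \left(-2 + a\right) = 5 + a$)
$C = 64$ ($C = \left(5 - 3 \left(-1 + 0\right)\right)^{2} = \left(5 - -3\right)^{2} = \left(5 + 3\right)^{2} = 8^{2} = 64$)
$\frac{C}{-74} - \frac{430}{-400} = \frac{64}{-74} - \frac{430}{-400} = 64 \left(- \frac{1}{74}\right) - - \frac{43}{40} = - \frac{32}{37} + \frac{43}{40} = \frac{311}{1480}$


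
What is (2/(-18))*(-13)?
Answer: 13/9 ≈ 1.4444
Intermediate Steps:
(2/(-18))*(-13) = -1/18*2*(-13) = -⅑*(-13) = 13/9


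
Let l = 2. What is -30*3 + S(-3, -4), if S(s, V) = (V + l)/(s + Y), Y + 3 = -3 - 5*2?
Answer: -1708/19 ≈ -89.895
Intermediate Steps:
Y = -16 (Y = -3 + (-3 - 5*2) = -3 + (-3 - 10) = -3 - 13 = -16)
S(s, V) = (2 + V)/(-16 + s) (S(s, V) = (V + 2)/(s - 16) = (2 + V)/(-16 + s))
-30*3 + S(-3, -4) = -30*3 + (2 - 4)/(-16 - 3) = -90 - 2/(-19) = -90 - 1/19*(-2) = -90 + 2/19 = -1708/19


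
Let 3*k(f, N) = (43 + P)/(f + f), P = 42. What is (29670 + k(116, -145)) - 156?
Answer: 20541829/696 ≈ 29514.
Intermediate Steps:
k(f, N) = 85/(6*f) (k(f, N) = ((43 + 42)/(f + f))/3 = (85/((2*f)))/3 = (85*(1/(2*f)))/3 = (85/(2*f))/3 = 85/(6*f))
(29670 + k(116, -145)) - 156 = (29670 + (85/6)/116) - 156 = (29670 + (85/6)*(1/116)) - 156 = (29670 + 85/696) - 156 = 20650405/696 - 156 = 20541829/696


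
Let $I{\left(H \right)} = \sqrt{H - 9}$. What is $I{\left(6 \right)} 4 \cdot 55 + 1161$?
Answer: $1161 + 220 i \sqrt{3} \approx 1161.0 + 381.05 i$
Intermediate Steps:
$I{\left(H \right)} = \sqrt{-9 + H}$
$I{\left(6 \right)} 4 \cdot 55 + 1161 = \sqrt{-9 + 6} \cdot 4 \cdot 55 + 1161 = \sqrt{-3} \cdot 220 + 1161 = i \sqrt{3} \cdot 220 + 1161 = 220 i \sqrt{3} + 1161 = 1161 + 220 i \sqrt{3}$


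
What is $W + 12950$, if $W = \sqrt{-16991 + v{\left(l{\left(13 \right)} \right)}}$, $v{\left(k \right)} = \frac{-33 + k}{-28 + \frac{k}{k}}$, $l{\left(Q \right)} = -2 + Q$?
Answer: $12950 + \frac{i \sqrt{1376205}}{9} \approx 12950.0 + 130.35 i$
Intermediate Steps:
$v{\left(k \right)} = \frac{11}{9} - \frac{k}{27}$ ($v{\left(k \right)} = \frac{-33 + k}{-28 + 1} = \frac{-33 + k}{-27} = \left(-33 + k\right) \left(- \frac{1}{27}\right) = \frac{11}{9} - \frac{k}{27}$)
$W = \frac{i \sqrt{1376205}}{9}$ ($W = \sqrt{-16991 + \left(\frac{11}{9} - \frac{-2 + 13}{27}\right)} = \sqrt{-16991 + \left(\frac{11}{9} - \frac{11}{27}\right)} = \sqrt{-16991 + \frac{22}{27}} = \sqrt{- \frac{458735}{27}} = \frac{i \sqrt{1376205}}{9} \approx 130.35 i$)
$W + 12950 = \frac{i \sqrt{1376205}}{9} + 12950 = 12950 + \frac{i \sqrt{1376205}}{9}$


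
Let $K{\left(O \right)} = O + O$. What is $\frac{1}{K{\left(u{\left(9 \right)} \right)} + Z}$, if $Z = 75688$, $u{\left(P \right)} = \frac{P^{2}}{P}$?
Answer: $\frac{1}{75706} \approx 1.3209 \cdot 10^{-5}$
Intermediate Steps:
$u{\left(P \right)} = P$
$K{\left(O \right)} = 2 O$
$\frac{1}{K{\left(u{\left(9 \right)} \right)} + Z} = \frac{1}{2 \cdot 9 + 75688} = \frac{1}{18 + 75688} = \frac{1}{75706}$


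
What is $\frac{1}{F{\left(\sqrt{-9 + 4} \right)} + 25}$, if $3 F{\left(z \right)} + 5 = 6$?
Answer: $\frac{3}{76} \approx 0.039474$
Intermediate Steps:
$F{\left(z \right)} = \frac{1}{3}$ ($F{\left(z \right)} = - \frac{5}{3} + \frac{1}{3} \cdot 6 = - \frac{5}{3} + 2 = \frac{1}{3}$)
$\frac{1}{F{\left(\sqrt{-9 + 4} \right)} + 25} = \frac{1}{\frac{1}{3} + 25} = \frac{1}{\frac{76}{3}} = \frac{3}{76}$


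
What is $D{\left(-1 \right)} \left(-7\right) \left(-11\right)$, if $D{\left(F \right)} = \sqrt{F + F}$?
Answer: $77 i \sqrt{2} \approx 108.89 i$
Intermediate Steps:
$D{\left(F \right)} = \sqrt{2} \sqrt{F}$ ($D{\left(F \right)} = \sqrt{2 F} = \sqrt{2} \sqrt{F}$)
$D{\left(-1 \right)} \left(-7\right) \left(-11\right) = \sqrt{2} \sqrt{-1} \left(-7\right) \left(-11\right) = \sqrt{2} i \left(-7\right) \left(-11\right) = i \sqrt{2} \left(-7\right) \left(-11\right) = - 7 i \sqrt{2} \left(-11\right) = 77 i \sqrt{2}$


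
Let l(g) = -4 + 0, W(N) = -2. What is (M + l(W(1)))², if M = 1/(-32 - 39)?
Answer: 81225/5041 ≈ 16.113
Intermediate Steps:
M = -1/71 (M = 1/(-71) = -1/71 ≈ -0.014085)
l(g) = -4
(M + l(W(1)))² = (-1/71 - 4)² = (-285/71)² = 81225/5041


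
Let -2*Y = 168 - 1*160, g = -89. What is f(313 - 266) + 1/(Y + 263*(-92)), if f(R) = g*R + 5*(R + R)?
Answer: -89854601/24200 ≈ -3713.0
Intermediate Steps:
Y = -4 (Y = -(168 - 1*160)/2 = -(168 - 160)/2 = -½*8 = -4)
f(R) = -79*R (f(R) = -89*R + 5*(R + R) = -89*R + 5*(2*R) = -89*R + 10*R = -79*R)
f(313 - 266) + 1/(Y + 263*(-92)) = -79*(313 - 266) + 1/(-4 + 263*(-92)) = -79*47 + 1/(-4 - 24196) = -3713 + 1/(-24200) = -3713 - 1/24200 = -89854601/24200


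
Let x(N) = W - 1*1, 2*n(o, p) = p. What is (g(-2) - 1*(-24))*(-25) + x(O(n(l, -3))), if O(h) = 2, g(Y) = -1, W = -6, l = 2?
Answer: -582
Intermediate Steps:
n(o, p) = p/2
x(N) = -7 (x(N) = -6 - 1*1 = -6 - 1 = -7)
(g(-2) - 1*(-24))*(-25) + x(O(n(l, -3))) = (-1 - 1*(-24))*(-25) - 7 = (-1 + 24)*(-25) - 7 = 23*(-25) - 7 = -575 - 7 = -582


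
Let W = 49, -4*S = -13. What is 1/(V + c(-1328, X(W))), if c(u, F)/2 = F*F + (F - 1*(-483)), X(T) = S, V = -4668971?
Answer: -8/37343819 ≈ -2.1423e-7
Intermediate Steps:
S = 13/4 (S = -¼*(-13) = 13/4 ≈ 3.2500)
X(T) = 13/4
c(u, F) = 966 + 2*F + 2*F² (c(u, F) = 2*(F*F + (F - 1*(-483))) = 2*(F² + (F + 483)) = 2*(F² + (483 + F)) = 2*(483 + F + F²) = 966 + 2*F + 2*F²)
1/(V + c(-1328, X(W))) = 1/(-4668971 + (966 + 2*(13/4) + 2*(13/4)²)) = 1/(-4668971 + (966 + 13/2 + 2*(169/16))) = 1/(-4668971 + (966 + 13/2 + 169/8)) = 1/(-4668971 + 7949/8) = 1/(-37343819/8) = -8/37343819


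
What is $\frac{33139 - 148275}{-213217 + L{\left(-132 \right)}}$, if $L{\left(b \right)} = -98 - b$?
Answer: $\frac{115136}{213183} \approx 0.54008$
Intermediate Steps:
$\frac{33139 - 148275}{-213217 + L{\left(-132 \right)}} = \frac{33139 - 148275}{-213217 - -34} = - \frac{115136}{-213217 + \left(-98 + 132\right)} = - \frac{115136}{-213217 + 34} = - \frac{115136}{-213183} = \left(-115136\right) \left(- \frac{1}{213183}\right) = \frac{115136}{213183}$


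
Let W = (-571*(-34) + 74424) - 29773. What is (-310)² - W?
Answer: 32035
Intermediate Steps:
W = 64065 (W = (19414 + 74424) - 29773 = 93838 - 29773 = 64065)
(-310)² - W = (-310)² - 1*64065 = 96100 - 64065 = 32035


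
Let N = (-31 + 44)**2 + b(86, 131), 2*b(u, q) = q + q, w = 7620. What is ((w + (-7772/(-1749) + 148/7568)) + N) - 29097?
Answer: -6369291889/300828 ≈ -21173.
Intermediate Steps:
b(u, q) = q (b(u, q) = (q + q)/2 = (2*q)/2 = q)
N = 300 (N = (-31 + 44)**2 + 131 = 13**2 + 131 = 169 + 131 = 300)
((w + (-7772/(-1749) + 148/7568)) + N) - 29097 = ((7620 + (-7772/(-1749) + 148/7568)) + 300) - 29097 = ((7620 + (-7772*(-1/1749) + 148*(1/7568))) + 300) - 29097 = ((7620 + (7772/1749 + 37/1892)) + 300) - 29097 = ((7620 + 1342667/300828) + 300) - 29097 = (2293652027/300828 + 300) - 29097 = 2383900427/300828 - 29097 = -6369291889/300828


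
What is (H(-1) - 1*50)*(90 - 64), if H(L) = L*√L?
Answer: -1300 - 26*I ≈ -1300.0 - 26.0*I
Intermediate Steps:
H(L) = L^(3/2)
(H(-1) - 1*50)*(90 - 64) = ((-1)^(3/2) - 1*50)*(90 - 64) = (-I - 50)*26 = (-50 - I)*26 = -1300 - 26*I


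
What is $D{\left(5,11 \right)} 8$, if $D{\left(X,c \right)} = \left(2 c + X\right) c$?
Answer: $2376$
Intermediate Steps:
$D{\left(X,c \right)} = c \left(X + 2 c\right)$ ($D{\left(X,c \right)} = \left(X + 2 c\right) c = c \left(X + 2 c\right)$)
$D{\left(5,11 \right)} 8 = 11 \left(5 + 2 \cdot 11\right) 8 = 11 \left(5 + 22\right) 8 = 11 \cdot 27 \cdot 8 = 297 \cdot 8 = 2376$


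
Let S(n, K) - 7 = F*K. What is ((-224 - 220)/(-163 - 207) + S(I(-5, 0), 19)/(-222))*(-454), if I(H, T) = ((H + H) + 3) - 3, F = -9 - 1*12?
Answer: -747284/555 ≈ -1346.5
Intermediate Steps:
F = -21 (F = -9 - 12 = -21)
I(H, T) = 2*H (I(H, T) = (2*H + 3) - 3 = (3 + 2*H) - 3 = 2*H)
S(n, K) = 7 - 21*K
((-224 - 220)/(-163 - 207) + S(I(-5, 0), 19)/(-222))*(-454) = ((-224 - 220)/(-163 - 207) + (7 - 21*19)/(-222))*(-454) = (-444/(-370) + (7 - 399)*(-1/222))*(-454) = (-444*(-1/370) - 392*(-1/222))*(-454) = (6/5 + 196/111)*(-454) = (1646/555)*(-454) = -747284/555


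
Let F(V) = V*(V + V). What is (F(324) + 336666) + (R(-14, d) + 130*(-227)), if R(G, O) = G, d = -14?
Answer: 517094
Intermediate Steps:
F(V) = 2*V² (F(V) = V*(2*V) = 2*V²)
(F(324) + 336666) + (R(-14, d) + 130*(-227)) = (2*324² + 336666) + (-14 + 130*(-227)) = (2*104976 + 336666) + (-14 - 29510) = (209952 + 336666) - 29524 = 546618 - 29524 = 517094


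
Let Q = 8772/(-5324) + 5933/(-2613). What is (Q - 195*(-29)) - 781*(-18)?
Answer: 68546274707/3477903 ≈ 19709.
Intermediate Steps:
Q = -13627132/3477903 (Q = 8772*(-1/5324) + 5933*(-1/2613) = -2193/1331 - 5933/2613 = -13627132/3477903 ≈ -3.9182)
(Q - 195*(-29)) - 781*(-18) = (-13627132/3477903 - 195*(-29)) - 781*(-18) = (-13627132/3477903 - 1*(-5655)) + 14058 = (-13627132/3477903 + 5655) + 14058 = 19653914333/3477903 + 14058 = 68546274707/3477903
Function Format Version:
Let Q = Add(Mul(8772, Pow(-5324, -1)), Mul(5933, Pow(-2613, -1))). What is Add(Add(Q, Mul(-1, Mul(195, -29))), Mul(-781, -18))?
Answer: Rational(68546274707, 3477903) ≈ 19709.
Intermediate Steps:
Q = Rational(-13627132, 3477903) (Q = Add(Mul(8772, Rational(-1, 5324)), Mul(5933, Rational(-1, 2613))) = Add(Rational(-2193, 1331), Rational(-5933, 2613)) = Rational(-13627132, 3477903) ≈ -3.9182)
Add(Add(Q, Mul(-1, Mul(195, -29))), Mul(-781, -18)) = Add(Add(Rational(-13627132, 3477903), Mul(-1, Mul(195, -29))), Mul(-781, -18)) = Add(Add(Rational(-13627132, 3477903), Mul(-1, -5655)), 14058) = Add(Add(Rational(-13627132, 3477903), 5655), 14058) = Add(Rational(19653914333, 3477903), 14058) = Rational(68546274707, 3477903)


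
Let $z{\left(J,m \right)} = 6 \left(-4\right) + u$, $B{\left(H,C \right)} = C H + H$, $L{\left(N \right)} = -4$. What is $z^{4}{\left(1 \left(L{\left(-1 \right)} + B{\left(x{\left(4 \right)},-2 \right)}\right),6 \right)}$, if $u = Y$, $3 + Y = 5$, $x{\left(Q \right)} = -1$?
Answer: $234256$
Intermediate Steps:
$B{\left(H,C \right)} = H + C H$
$Y = 2$ ($Y = -3 + 5 = 2$)
$u = 2$
$z{\left(J,m \right)} = -22$ ($z{\left(J,m \right)} = 6 \left(-4\right) + 2 = -24 + 2 = -22$)
$z^{4}{\left(1 \left(L{\left(-1 \right)} + B{\left(x{\left(4 \right)},-2 \right)}\right),6 \right)} = \left(-22\right)^{4} = 234256$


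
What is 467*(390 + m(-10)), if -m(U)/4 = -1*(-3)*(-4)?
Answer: 204546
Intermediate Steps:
m(U) = 48 (m(U) = -4*(-1*(-3))*(-4) = -12*(-4) = -4*(-12) = 48)
467*(390 + m(-10)) = 467*(390 + 48) = 467*438 = 204546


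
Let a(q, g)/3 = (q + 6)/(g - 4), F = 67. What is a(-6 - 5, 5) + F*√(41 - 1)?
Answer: -15 + 134*√10 ≈ 408.75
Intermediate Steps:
a(q, g) = 3*(6 + q)/(-4 + g) (a(q, g) = 3*((q + 6)/(g - 4)) = 3*((6 + q)/(-4 + g)) = 3*(6 + q)/(-4 + g))
a(-6 - 5, 5) + F*√(41 - 1) = 3*(6 + (-6 - 5))/(-4 + 5) + 67*√(41 - 1) = 3*(6 - 11)/1 + 67*√40 = 3*1*(-5) + 67*(2*√10) = -15 + 134*√10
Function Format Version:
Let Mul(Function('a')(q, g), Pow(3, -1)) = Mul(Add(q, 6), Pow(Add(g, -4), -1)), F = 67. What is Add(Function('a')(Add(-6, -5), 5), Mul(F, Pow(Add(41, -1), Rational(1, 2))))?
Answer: Add(-15, Mul(134, Pow(10, Rational(1, 2)))) ≈ 408.75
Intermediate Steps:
Function('a')(q, g) = Mul(3, Pow(Add(-4, g), -1), Add(6, q)) (Function('a')(q, g) = Mul(3, Mul(Add(q, 6), Pow(Add(g, -4), -1))) = Mul(3, Mul(Add(6, q), Pow(Add(-4, g), -1))) = Mul(3, Mul(Pow(Add(-4, g), -1), Add(6, q))) = Mul(3, Pow(Add(-4, g), -1), Add(6, q)))
Add(Function('a')(Add(-6, -5), 5), Mul(F, Pow(Add(41, -1), Rational(1, 2)))) = Add(Mul(3, Pow(Add(-4, 5), -1), Add(6, Add(-6, -5))), Mul(67, Pow(Add(41, -1), Rational(1, 2)))) = Add(Mul(3, Pow(1, -1), Add(6, -11)), Mul(67, Pow(40, Rational(1, 2)))) = Add(Mul(3, 1, -5), Mul(67, Mul(2, Pow(10, Rational(1, 2))))) = Add(-15, Mul(134, Pow(10, Rational(1, 2))))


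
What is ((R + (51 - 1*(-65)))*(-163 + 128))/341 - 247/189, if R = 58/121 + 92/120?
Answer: -208073857/15596658 ≈ -13.341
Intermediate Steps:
R = 4523/3630 (R = 58*(1/121) + 92*(1/120) = 58/121 + 23/30 = 4523/3630 ≈ 1.2460)
((R + (51 - 1*(-65)))*(-163 + 128))/341 - 247/189 = ((4523/3630 + (51 - 1*(-65)))*(-163 + 128))/341 - 247/189 = ((4523/3630 + (51 + 65))*(-35))*(1/341) - 247*1/189 = ((4523/3630 + 116)*(-35))*(1/341) - 247/189 = ((425603/3630)*(-35))*(1/341) - 247/189 = -2979221/726*1/341 - 247/189 = -2979221/247566 - 247/189 = -208073857/15596658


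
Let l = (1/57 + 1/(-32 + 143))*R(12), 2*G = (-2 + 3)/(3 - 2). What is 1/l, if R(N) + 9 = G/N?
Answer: -6327/1505 ≈ -4.2040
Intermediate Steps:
G = 1/2 (G = ((-2 + 3)/(3 - 2))/2 = (1/1)/2 = (1*1)/2 = (1/2)*1 = 1/2 ≈ 0.50000)
R(N) = -9 + 1/(2*N)
l = -1505/6327 (l = (1/57 + 1/(-32 + 143))*(-9 + (1/2)/12) = (1/57 + 1/111)*(-9 + (1/2)*(1/12)) = (1/57 + 1/111)*(-9 + 1/24) = (56/2109)*(-215/24) = -1505/6327 ≈ -0.23787)
1/l = 1/(-1505/6327) = -6327/1505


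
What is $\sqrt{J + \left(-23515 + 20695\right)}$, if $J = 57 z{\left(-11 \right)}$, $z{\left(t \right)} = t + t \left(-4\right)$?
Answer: $i \sqrt{939} \approx 30.643 i$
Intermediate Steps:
$z{\left(t \right)} = - 3 t$ ($z{\left(t \right)} = t - 4 t = - 3 t$)
$J = 1881$ ($J = 57 \left(\left(-3\right) \left(-11\right)\right) = 57 \cdot 33 = 1881$)
$\sqrt{J + \left(-23515 + 20695\right)} = \sqrt{1881 + \left(-23515 + 20695\right)} = \sqrt{1881 - 2820} = \sqrt{-939} = i \sqrt{939}$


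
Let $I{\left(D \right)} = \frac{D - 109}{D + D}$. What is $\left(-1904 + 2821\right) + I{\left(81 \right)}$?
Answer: $\frac{74263}{81} \approx 916.83$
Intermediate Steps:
$I{\left(D \right)} = \frac{-109 + D}{2 D}$
$\left(-1904 + 2821\right) + I{\left(81 \right)} = \left(-1904 + 2821\right) + \frac{-109 + 81}{2 \cdot 81} = 917 + \frac{1}{2} \cdot \frac{1}{81} \left(-28\right) = 917 - \frac{14}{81} = \frac{74263}{81}$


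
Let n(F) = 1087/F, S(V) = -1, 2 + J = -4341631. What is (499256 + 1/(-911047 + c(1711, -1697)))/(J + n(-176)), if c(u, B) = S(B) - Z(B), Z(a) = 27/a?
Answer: -135849815986214352/1181379659248884355 ≈ -0.11499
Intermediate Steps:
J = -4341633 (J = -2 - 4341631 = -4341633)
c(u, B) = -1 - 27/B
(499256 + 1/(-911047 + c(1711, -1697)))/(J + n(-176)) = (499256 + 1/(-911047 + (-27 - 1*(-1697))/(-1697)))/(-4341633 + 1087/(-176)) = (499256 + 1/(-911047 - (-27 + 1697)/1697))/(-4341633 + 1087*(-1/176)) = (499256 + 1/(-911047 - 1/1697*1670))/(-4341633 - 1087/176) = (499256 + 1/(-911047 - 1670/1697))/(-764128495/176) = (499256 + 1/(-1546048429/1697))*(-176/764128495) = (499256 - 1697/1546048429)*(-176/764128495) = (771873954467127/1546048429)*(-176/764128495) = -135849815986214352/1181379659248884355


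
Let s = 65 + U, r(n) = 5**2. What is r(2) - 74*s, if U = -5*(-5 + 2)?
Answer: -5895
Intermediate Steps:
r(n) = 25
U = 15 (U = -5*(-3) = 15)
s = 80 (s = 65 + 15 = 80)
r(2) - 74*s = 25 - 74*80 = 25 - 5920 = -5895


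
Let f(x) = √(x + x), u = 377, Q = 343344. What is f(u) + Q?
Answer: 343344 + √754 ≈ 3.4337e+5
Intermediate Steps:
f(x) = √2*√x (f(x) = √(2*x) = √2*√x)
f(u) + Q = √2*√377 + 343344 = √754 + 343344 = 343344 + √754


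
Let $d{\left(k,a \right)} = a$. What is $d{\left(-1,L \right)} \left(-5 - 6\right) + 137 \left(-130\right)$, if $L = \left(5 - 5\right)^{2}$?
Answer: $-17810$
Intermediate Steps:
$L = 0$ ($L = 0^{2} = 0$)
$d{\left(-1,L \right)} \left(-5 - 6\right) + 137 \left(-130\right) = 0 \left(-5 - 6\right) + 137 \left(-130\right) = 0 \left(-11\right) - 17810 = 0 - 17810 = -17810$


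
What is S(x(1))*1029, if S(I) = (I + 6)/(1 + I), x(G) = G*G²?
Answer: 7203/2 ≈ 3601.5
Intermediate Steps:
x(G) = G³
S(I) = (6 + I)/(1 + I)
S(x(1))*1029 = ((6 + 1³)/(1 + 1³))*1029 = ((6 + 1)/(1 + 1))*1029 = (7/2)*1029 = 7203/2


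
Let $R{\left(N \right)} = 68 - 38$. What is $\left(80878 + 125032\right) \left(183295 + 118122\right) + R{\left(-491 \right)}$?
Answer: $62064774500$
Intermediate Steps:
$R{\left(N \right)} = 30$ ($R{\left(N \right)} = 68 - 38 = 30$)
$\left(80878 + 125032\right) \left(183295 + 118122\right) + R{\left(-491 \right)} = \left(80878 + 125032\right) \left(183295 + 118122\right) + 30 = 205910 \cdot 301417 + 30 = 62064774470 + 30 = 62064774500$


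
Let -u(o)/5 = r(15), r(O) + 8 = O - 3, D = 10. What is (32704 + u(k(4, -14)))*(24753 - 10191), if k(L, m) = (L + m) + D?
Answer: 475944408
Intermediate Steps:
r(O) = -11 + O (r(O) = -8 + (O - 3) = -8 + (-3 + O) = -11 + O)
k(L, m) = 10 + L + m (k(L, m) = (L + m) + 10 = 10 + L + m)
u(o) = -20 (u(o) = -5*(-11 + 15) = -5*4 = -20)
(32704 + u(k(4, -14)))*(24753 - 10191) = (32704 - 20)*(24753 - 10191) = 32684*14562 = 475944408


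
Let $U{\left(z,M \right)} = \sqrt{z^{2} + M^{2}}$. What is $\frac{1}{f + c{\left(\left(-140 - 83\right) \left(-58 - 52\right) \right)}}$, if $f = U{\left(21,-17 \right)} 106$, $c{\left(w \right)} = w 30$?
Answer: $\frac{36795}{27077030386} - \frac{53 \sqrt{730}}{270770303860} \approx 1.3536 \cdot 10^{-6}$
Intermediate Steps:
$c{\left(w \right)} = 30 w$
$U{\left(z,M \right)} = \sqrt{M^{2} + z^{2}}$
$f = 106 \sqrt{730}$ ($f = \sqrt{\left(-17\right)^{2} + 21^{2}} \cdot 106 = \sqrt{289 + 441} \cdot 106 = \sqrt{730} \cdot 106 = 106 \sqrt{730} \approx 2864.0$)
$\frac{1}{f + c{\left(\left(-140 - 83\right) \left(-58 - 52\right) \right)}} = \frac{1}{106 \sqrt{730} + 30 \left(-140 - 83\right) \left(-58 - 52\right)} = \frac{1}{106 \sqrt{730} + 30 \left(\left(-223\right) \left(-110\right)\right)} = \frac{1}{106 \sqrt{730} + 30 \cdot 24530} = \frac{1}{106 \sqrt{730} + 735900} = \frac{1}{735900 + 106 \sqrt{730}}$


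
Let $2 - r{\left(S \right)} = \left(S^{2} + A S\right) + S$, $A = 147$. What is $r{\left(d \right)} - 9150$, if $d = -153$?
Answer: $-9913$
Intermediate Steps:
$r{\left(S \right)} = 2 - S^{2} - 148 S$ ($r{\left(S \right)} = 2 - \left(\left(S^{2} + 147 S\right) + S\right) = 2 - \left(S^{2} + 148 S\right) = 2 - S^{2} - 148 S$)
$r{\left(d \right)} - 9150 = \left(2 - \left(-153\right)^{2} - -22644\right) - 9150 = \left(2 - 23409 + 22644\right) - 9150 = -763 - 9150 = -9913$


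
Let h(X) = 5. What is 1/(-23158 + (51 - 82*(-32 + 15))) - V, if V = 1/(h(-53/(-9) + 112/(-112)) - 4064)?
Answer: 17654/88133067 ≈ 0.00020031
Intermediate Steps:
V = -1/4059 (V = 1/(5 - 4064) = 1/(-4059) = -1/4059 ≈ -0.00024637)
1/(-23158 + (51 - 82*(-32 + 15))) - V = 1/(-23158 + (51 - 82*(-32 + 15))) - 1*(-1/4059) = 1/(-23158 + (51 - 82*(-17))) + 1/4059 = 1/(-23158 + (51 + 1394)) + 1/4059 = 1/(-23158 + 1445) + 1/4059 = 1/(-21713) + 1/4059 = -1/21713 + 1/4059 = 17654/88133067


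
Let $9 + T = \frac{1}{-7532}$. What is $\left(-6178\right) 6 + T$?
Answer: $- \frac{279263965}{7532} \approx -37077.0$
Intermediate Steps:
$T = - \frac{67789}{7532}$ ($T = -9 + \frac{1}{-7532} = -9 - \frac{1}{7532} = - \frac{67789}{7532} \approx -9.0001$)
$\left(-6178\right) 6 + T = \left(-6178\right) 6 - \frac{67789}{7532} = -37068 - \frac{67789}{7532} = - \frac{279263965}{7532}$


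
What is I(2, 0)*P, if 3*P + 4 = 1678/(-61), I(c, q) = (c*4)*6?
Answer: -30752/61 ≈ -504.13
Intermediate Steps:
I(c, q) = 24*c (I(c, q) = (4*c)*6 = 24*c)
P = -1922/183 (P = -4/3 + (1678/(-61))/3 = -4/3 + (1678*(-1/61))/3 = -4/3 + (⅓)*(-1678/61) = -4/3 - 1678/183 = -1922/183 ≈ -10.503)
I(2, 0)*P = (24*2)*(-1922/183) = 48*(-1922/183) = -30752/61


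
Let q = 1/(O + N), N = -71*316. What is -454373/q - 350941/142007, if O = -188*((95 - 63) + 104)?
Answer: 3097417133563503/142007 ≈ 2.1812e+10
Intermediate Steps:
N = -22436
O = -25568 (O = -188*(32 + 104) = -188*136 = -25568)
q = -1/48004 (q = 1/(-25568 - 22436) = 1/(-48004) = -1/48004 ≈ -2.0832e-5)
-454373/q - 350941/142007 = -454373/(-1/48004) - 350941/142007 = -454373*(-48004) - 350941*1/142007 = 21811721492 - 350941/142007 = 3097417133563503/142007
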